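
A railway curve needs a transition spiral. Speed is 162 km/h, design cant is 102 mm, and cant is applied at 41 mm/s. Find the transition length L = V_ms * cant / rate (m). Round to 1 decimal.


Convert speed: V = 162 / 3.6 = 45.0 m/s
L = 45.0 * 102 / 41
L = 4590.0 / 41
L = 112.0 m

112.0


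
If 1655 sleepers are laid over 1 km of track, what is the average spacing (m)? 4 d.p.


Spacing = 1000 m / number of sleepers
Spacing = 1000 / 1655
Spacing = 0.6042 m

0.6042


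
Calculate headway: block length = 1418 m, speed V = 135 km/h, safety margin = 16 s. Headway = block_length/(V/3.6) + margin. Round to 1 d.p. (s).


V = 135 / 3.6 = 37.5 m/s
Block traversal time = 1418 / 37.5 = 37.8133 s
Headway = 37.8133 + 16
Headway = 53.8 s

53.8


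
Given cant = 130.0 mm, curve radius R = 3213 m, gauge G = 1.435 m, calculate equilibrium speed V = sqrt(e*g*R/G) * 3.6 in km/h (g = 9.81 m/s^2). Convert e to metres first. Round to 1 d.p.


Convert cant: e = 130.0 mm = 0.1300 m
V_ms = sqrt(0.1300 * 9.81 * 3213 / 1.435)
V_ms = sqrt(2855.427805) = 53.4362 m/s
V = 53.4362 * 3.6 = 192.4 km/h

192.4


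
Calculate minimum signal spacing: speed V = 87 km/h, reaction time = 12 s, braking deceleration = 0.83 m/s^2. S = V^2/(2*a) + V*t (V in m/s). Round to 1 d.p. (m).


V = 87 / 3.6 = 24.1667 m/s
Braking distance = 24.1667^2 / (2*0.83) = 351.824 m
Sighting distance = 24.1667 * 12 = 290.0 m
S = 351.824 + 290.0 = 641.8 m

641.8


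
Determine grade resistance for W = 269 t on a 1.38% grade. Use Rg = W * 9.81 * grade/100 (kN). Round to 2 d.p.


Rg = W * 9.81 * grade / 100
Rg = 269 * 9.81 * 1.38 / 100
Rg = 2638.89 * 0.0138
Rg = 36.42 kN

36.42


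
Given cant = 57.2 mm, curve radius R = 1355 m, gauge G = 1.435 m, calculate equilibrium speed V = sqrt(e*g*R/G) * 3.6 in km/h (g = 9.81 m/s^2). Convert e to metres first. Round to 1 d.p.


Convert cant: e = 57.2 mm = 0.0572 m
V_ms = sqrt(0.0572 * 9.81 * 1355 / 1.435)
V_ms = sqrt(529.84938) = 23.0185 m/s
V = 23.0185 * 3.6 = 82.9 km/h

82.9


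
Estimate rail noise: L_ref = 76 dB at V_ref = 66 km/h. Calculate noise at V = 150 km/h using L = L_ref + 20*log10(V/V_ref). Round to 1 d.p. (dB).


V/V_ref = 150 / 66 = 2.272727
log10(2.272727) = 0.356547
20 * 0.356547 = 7.1309
L = 76 + 7.1309 = 83.1 dB

83.1


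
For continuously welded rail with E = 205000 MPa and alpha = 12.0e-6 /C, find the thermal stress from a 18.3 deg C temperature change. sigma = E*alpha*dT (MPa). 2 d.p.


sigma = E * alpha * dT
sigma = 205000 * 12.0e-6 * 18.3
sigma = 2.46 * 18.3
sigma = 45.02 MPa

45.02


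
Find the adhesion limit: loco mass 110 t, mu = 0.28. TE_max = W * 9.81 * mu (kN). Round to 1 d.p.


TE_max = W * g * mu
TE_max = 110 * 9.81 * 0.28
TE_max = 1079.1 * 0.28
TE_max = 302.1 kN

302.1


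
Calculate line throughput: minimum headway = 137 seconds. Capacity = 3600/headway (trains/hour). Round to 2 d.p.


Capacity = 3600 / headway
Capacity = 3600 / 137
Capacity = 26.28 trains/hour

26.28


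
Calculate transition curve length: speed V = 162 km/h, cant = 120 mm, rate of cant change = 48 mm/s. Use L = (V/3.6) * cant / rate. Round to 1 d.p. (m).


Convert speed: V = 162 / 3.6 = 45.0 m/s
L = 45.0 * 120 / 48
L = 5400.0 / 48
L = 112.5 m

112.5


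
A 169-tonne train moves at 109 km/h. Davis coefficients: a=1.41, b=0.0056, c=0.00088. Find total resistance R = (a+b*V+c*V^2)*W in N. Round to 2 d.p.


b*V = 0.0056 * 109 = 0.6104
c*V^2 = 0.00088 * 11881 = 10.45528
R_per_t = 1.41 + 0.6104 + 10.45528 = 12.47568 N/t
R_total = 12.47568 * 169 = 2108.39 N

2108.39


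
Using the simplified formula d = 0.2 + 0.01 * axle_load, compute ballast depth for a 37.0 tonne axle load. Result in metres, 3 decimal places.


d = 0.2 + 0.01 * 37.0
d = 0.2 + 0.37
d = 0.570 m

0.570


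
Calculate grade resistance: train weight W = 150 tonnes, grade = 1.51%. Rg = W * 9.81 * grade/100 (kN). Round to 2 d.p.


Rg = W * 9.81 * grade / 100
Rg = 150 * 9.81 * 1.51 / 100
Rg = 1471.5 * 0.0151
Rg = 22.22 kN

22.22


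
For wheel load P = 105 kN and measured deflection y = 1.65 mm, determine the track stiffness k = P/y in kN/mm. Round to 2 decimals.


Track stiffness k = P / y
k = 105 / 1.65
k = 63.64 kN/mm

63.64


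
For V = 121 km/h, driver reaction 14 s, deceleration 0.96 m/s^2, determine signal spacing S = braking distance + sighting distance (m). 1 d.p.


V = 121 / 3.6 = 33.6111 m/s
Braking distance = 33.6111^2 / (2*0.96) = 588.389 m
Sighting distance = 33.6111 * 14 = 470.5556 m
S = 588.389 + 470.5556 = 1058.9 m

1058.9


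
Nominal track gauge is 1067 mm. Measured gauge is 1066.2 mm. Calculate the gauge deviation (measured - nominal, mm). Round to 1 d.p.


Deviation = measured - nominal
Deviation = 1066.2 - 1067
Deviation = -0.8 mm

-0.8


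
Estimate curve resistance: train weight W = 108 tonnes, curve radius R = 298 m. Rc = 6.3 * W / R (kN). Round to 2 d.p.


Rc = 6.3 * W / R
Rc = 6.3 * 108 / 298
Rc = 680.4 / 298
Rc = 2.28 kN

2.28


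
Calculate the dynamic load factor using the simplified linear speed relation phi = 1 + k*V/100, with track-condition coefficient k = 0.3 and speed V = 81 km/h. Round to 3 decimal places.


phi = 1 + k * V / 100
phi = 1 + 0.3 * 81 / 100
phi = 1 + 0.243
phi = 1.243

1.243


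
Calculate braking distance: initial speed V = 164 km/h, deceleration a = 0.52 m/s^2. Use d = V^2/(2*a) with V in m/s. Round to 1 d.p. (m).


Convert speed: V = 164 / 3.6 = 45.5556 m/s
V^2 = 2075.3086
d = 2075.3086 / (2 * 0.52)
d = 2075.3086 / 1.04
d = 1995.5 m

1995.5


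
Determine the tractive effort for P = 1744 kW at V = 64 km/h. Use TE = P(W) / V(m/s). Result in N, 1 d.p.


Convert: P = 1744 kW = 1744000 W
V = 64 / 3.6 = 17.7778 m/s
TE = 1744000 / 17.7778
TE = 98100.0 N

98100.0


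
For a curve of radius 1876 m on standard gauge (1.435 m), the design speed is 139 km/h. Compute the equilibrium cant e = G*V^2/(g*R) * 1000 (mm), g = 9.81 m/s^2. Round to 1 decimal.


Convert speed: V = 139 / 3.6 = 38.6111 m/s
Apply formula: e = 1.435 * 38.6111^2 / (9.81 * 1876)
e = 1.435 * 1490.8179 / 18403.56
e = 0.116245 m = 116.2 mm

116.2


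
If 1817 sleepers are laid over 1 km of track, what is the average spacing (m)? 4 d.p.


Spacing = 1000 m / number of sleepers
Spacing = 1000 / 1817
Spacing = 0.5504 m

0.5504


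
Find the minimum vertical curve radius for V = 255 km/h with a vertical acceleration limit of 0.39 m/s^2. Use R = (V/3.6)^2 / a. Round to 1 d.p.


Convert speed: V = 255 / 3.6 = 70.8333 m/s
V^2 = 5017.3611 m^2/s^2
R_v = 5017.3611 / 0.39
R_v = 12865.0 m

12865.0


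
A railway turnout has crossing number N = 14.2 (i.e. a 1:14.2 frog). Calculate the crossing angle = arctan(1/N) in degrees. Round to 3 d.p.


1/N = 1/14.2 = 0.070423
angle = arctan(0.070423) = 0.070306 rad
angle = 0.070306 * 180/pi = 4.028 degrees

4.028


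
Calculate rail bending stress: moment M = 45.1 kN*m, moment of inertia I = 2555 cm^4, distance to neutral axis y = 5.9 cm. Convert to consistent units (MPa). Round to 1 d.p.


Convert units:
M = 45.1 kN*m = 45100000 N*mm
y = 5.9 cm = 59 mm
I = 2555 cm^4 = 25550000 mm^4
sigma = 45100000 * 59 / 25550000
sigma = 104.1 MPa

104.1


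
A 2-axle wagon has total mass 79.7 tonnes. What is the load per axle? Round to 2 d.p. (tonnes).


Load per axle = total weight / number of axles
Load = 79.7 / 2
Load = 39.85 tonnes

39.85


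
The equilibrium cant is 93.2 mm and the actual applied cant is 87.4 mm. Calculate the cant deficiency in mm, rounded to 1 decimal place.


Cant deficiency = equilibrium cant - actual cant
CD = 93.2 - 87.4
CD = 5.8 mm

5.8


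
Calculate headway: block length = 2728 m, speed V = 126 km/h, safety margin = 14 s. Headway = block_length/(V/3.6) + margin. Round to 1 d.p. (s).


V = 126 / 3.6 = 35.0 m/s
Block traversal time = 2728 / 35.0 = 77.9429 s
Headway = 77.9429 + 14
Headway = 91.9 s

91.9


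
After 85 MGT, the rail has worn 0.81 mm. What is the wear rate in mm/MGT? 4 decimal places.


Wear rate = total wear / cumulative tonnage
Rate = 0.81 / 85
Rate = 0.0095 mm/MGT

0.0095


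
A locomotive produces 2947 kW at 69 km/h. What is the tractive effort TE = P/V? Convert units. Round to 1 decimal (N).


Convert: P = 2947 kW = 2947000 W
V = 69 / 3.6 = 19.1667 m/s
TE = 2947000 / 19.1667
TE = 153756.5 N

153756.5


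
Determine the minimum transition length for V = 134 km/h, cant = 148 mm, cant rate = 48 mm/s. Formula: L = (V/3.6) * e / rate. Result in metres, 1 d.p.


Convert speed: V = 134 / 3.6 = 37.2222 m/s
L = 37.2222 * 148 / 48
L = 5508.8889 / 48
L = 114.8 m

114.8


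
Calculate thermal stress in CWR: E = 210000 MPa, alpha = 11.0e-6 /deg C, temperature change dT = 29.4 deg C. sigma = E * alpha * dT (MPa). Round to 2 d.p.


sigma = E * alpha * dT
sigma = 210000 * 11.0e-6 * 29.4
sigma = 2.31 * 29.4
sigma = 67.91 MPa

67.91


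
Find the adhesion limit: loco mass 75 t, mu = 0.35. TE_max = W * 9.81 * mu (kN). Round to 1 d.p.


TE_max = W * g * mu
TE_max = 75 * 9.81 * 0.35
TE_max = 735.75 * 0.35
TE_max = 257.5 kN

257.5


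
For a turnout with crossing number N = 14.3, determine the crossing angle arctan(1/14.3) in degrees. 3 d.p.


1/N = 1/14.3 = 0.06993
angle = arctan(0.06993) = 0.069816 rad
angle = 0.069816 * 180/pi = 4.000 degrees

4.000


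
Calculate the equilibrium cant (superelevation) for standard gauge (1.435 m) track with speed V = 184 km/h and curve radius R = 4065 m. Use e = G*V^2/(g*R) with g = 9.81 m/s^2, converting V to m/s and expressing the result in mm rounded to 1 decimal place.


Convert speed: V = 184 / 3.6 = 51.1111 m/s
Apply formula: e = 1.435 * 51.1111^2 / (9.81 * 4065)
e = 1.435 * 2612.3457 / 39877.65
e = 0.094005 m = 94.0 mm

94.0


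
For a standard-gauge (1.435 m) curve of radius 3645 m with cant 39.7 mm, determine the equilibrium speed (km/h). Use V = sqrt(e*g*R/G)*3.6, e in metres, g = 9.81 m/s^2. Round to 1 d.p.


Convert cant: e = 39.7 mm = 0.0397 m
V_ms = sqrt(0.0397 * 9.81 * 3645 / 1.435)
V_ms = sqrt(989.24792) = 31.4523 m/s
V = 31.4523 * 3.6 = 113.2 km/h

113.2


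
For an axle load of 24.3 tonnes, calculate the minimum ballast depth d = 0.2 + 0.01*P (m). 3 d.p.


d = 0.2 + 0.01 * 24.3
d = 0.2 + 0.243
d = 0.443 m

0.443


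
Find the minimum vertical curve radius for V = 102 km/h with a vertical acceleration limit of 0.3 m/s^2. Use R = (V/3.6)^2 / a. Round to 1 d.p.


Convert speed: V = 102 / 3.6 = 28.3333 m/s
V^2 = 802.7778 m^2/s^2
R_v = 802.7778 / 0.3
R_v = 2675.9 m

2675.9


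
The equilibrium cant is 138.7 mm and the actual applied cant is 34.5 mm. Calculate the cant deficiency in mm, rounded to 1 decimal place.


Cant deficiency = equilibrium cant - actual cant
CD = 138.7 - 34.5
CD = 104.2 mm

104.2


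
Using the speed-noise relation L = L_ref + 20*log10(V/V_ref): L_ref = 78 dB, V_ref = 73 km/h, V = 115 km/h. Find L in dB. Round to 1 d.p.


V/V_ref = 115 / 73 = 1.575342
log10(1.575342) = 0.197375
20 * 0.197375 = 3.9475
L = 78 + 3.9475 = 81.9 dB

81.9


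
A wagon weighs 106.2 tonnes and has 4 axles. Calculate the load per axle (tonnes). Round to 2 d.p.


Load per axle = total weight / number of axles
Load = 106.2 / 4
Load = 26.55 tonnes

26.55


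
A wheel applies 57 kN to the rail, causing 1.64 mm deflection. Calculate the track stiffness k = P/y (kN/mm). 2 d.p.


Track stiffness k = P / y
k = 57 / 1.64
k = 34.76 kN/mm

34.76


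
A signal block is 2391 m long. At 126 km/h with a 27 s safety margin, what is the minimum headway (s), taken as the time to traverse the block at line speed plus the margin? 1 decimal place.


V = 126 / 3.6 = 35.0 m/s
Block traversal time = 2391 / 35.0 = 68.3143 s
Headway = 68.3143 + 27
Headway = 95.3 s

95.3


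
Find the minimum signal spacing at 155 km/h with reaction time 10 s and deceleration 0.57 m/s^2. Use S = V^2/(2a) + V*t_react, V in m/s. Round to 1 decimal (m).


V = 155 / 3.6 = 43.0556 m/s
Braking distance = 43.0556^2 / (2*0.57) = 1626.1236 m
Sighting distance = 43.0556 * 10 = 430.5556 m
S = 1626.1236 + 430.5556 = 2056.7 m

2056.7


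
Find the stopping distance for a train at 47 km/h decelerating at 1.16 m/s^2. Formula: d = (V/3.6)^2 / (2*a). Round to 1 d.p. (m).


Convert speed: V = 47 / 3.6 = 13.0556 m/s
V^2 = 170.4475
d = 170.4475 / (2 * 1.16)
d = 170.4475 / 2.32
d = 73.5 m

73.5


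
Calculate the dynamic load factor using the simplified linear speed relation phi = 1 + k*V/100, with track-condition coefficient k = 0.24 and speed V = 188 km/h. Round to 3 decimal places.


phi = 1 + k * V / 100
phi = 1 + 0.24 * 188 / 100
phi = 1 + 0.4512
phi = 1.451

1.451


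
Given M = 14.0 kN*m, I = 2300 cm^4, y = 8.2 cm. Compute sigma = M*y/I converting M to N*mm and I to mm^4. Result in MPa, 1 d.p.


Convert units:
M = 14.0 kN*m = 14000000 N*mm
y = 8.2 cm = 82 mm
I = 2300 cm^4 = 23000000 mm^4
sigma = 14000000 * 82 / 23000000
sigma = 49.9 MPa

49.9


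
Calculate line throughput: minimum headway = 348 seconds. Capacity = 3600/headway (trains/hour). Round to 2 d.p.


Capacity = 3600 / headway
Capacity = 3600 / 348
Capacity = 10.34 trains/hour

10.34


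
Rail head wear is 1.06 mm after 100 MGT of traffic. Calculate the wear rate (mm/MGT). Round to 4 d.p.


Wear rate = total wear / cumulative tonnage
Rate = 1.06 / 100
Rate = 0.0106 mm/MGT

0.0106


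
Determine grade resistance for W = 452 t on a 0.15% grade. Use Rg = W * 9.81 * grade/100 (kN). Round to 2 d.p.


Rg = W * 9.81 * grade / 100
Rg = 452 * 9.81 * 0.15 / 100
Rg = 4434.12 * 0.0015
Rg = 6.65 kN

6.65


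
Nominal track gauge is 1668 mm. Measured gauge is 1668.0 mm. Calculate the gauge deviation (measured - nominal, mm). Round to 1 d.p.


Deviation = measured - nominal
Deviation = 1668.0 - 1668
Deviation = 0.0 mm

0.0


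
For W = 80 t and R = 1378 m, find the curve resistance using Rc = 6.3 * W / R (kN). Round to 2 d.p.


Rc = 6.3 * W / R
Rc = 6.3 * 80 / 1378
Rc = 504.0 / 1378
Rc = 0.37 kN

0.37


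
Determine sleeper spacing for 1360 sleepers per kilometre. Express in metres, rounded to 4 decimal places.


Spacing = 1000 m / number of sleepers
Spacing = 1000 / 1360
Spacing = 0.7353 m

0.7353


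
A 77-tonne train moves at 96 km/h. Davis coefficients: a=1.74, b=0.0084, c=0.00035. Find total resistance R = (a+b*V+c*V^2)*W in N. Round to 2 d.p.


b*V = 0.0084 * 96 = 0.8064
c*V^2 = 0.00035 * 9216 = 3.2256
R_per_t = 1.74 + 0.8064 + 3.2256 = 5.772 N/t
R_total = 5.772 * 77 = 444.44 N

444.44


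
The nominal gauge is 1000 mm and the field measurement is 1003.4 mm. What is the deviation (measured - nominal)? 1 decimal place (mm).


Deviation = measured - nominal
Deviation = 1003.4 - 1000
Deviation = 3.4 mm

3.4


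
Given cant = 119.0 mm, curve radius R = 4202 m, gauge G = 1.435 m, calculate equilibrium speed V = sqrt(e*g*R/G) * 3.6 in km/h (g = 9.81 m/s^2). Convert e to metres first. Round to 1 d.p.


Convert cant: e = 119.0 mm = 0.1190 m
V_ms = sqrt(0.1190 * 9.81 * 4202 / 1.435)
V_ms = sqrt(3418.378244) = 58.4669 m/s
V = 58.4669 * 3.6 = 210.5 km/h

210.5


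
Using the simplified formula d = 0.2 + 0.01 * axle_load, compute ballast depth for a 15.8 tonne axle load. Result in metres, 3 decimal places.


d = 0.2 + 0.01 * 15.8
d = 0.2 + 0.158
d = 0.358 m

0.358


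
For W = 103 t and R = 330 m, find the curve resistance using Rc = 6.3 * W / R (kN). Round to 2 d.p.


Rc = 6.3 * W / R
Rc = 6.3 * 103 / 330
Rc = 648.9 / 330
Rc = 1.97 kN

1.97


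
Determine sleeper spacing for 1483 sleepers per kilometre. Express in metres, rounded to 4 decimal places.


Spacing = 1000 m / number of sleepers
Spacing = 1000 / 1483
Spacing = 0.6743 m

0.6743


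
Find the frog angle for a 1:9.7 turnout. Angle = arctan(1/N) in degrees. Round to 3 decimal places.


1/N = 1/9.7 = 0.103093
angle = arctan(0.103093) = 0.10273 rad
angle = 0.10273 * 180/pi = 5.886 degrees

5.886


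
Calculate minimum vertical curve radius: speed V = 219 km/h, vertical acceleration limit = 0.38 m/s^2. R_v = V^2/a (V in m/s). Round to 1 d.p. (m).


Convert speed: V = 219 / 3.6 = 60.8333 m/s
V^2 = 3700.6944 m^2/s^2
R_v = 3700.6944 / 0.38
R_v = 9738.7 m

9738.7


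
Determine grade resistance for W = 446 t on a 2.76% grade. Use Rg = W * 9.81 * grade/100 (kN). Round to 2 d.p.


Rg = W * 9.81 * grade / 100
Rg = 446 * 9.81 * 2.76 / 100
Rg = 4375.26 * 0.0276
Rg = 120.76 kN

120.76


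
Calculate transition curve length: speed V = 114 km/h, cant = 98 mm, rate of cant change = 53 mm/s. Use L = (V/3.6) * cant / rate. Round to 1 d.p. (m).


Convert speed: V = 114 / 3.6 = 31.6667 m/s
L = 31.6667 * 98 / 53
L = 3103.3333 / 53
L = 58.6 m

58.6


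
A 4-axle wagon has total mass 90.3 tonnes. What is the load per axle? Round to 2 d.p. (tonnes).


Load per axle = total weight / number of axles
Load = 90.3 / 4
Load = 22.58 tonnes

22.58


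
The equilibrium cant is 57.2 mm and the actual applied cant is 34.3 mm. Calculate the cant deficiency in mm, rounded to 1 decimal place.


Cant deficiency = equilibrium cant - actual cant
CD = 57.2 - 34.3
CD = 22.9 mm

22.9


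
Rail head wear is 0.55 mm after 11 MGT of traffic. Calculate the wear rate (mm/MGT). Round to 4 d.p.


Wear rate = total wear / cumulative tonnage
Rate = 0.55 / 11
Rate = 0.0500 mm/MGT

0.0500


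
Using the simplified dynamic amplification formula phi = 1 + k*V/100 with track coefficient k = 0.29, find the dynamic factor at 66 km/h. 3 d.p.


phi = 1 + k * V / 100
phi = 1 + 0.29 * 66 / 100
phi = 1 + 0.1914
phi = 1.191

1.191


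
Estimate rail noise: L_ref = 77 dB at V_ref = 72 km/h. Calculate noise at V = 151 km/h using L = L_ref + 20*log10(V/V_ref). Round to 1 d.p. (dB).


V/V_ref = 151 / 72 = 2.097222
log10(2.097222) = 0.321644
20 * 0.321644 = 6.4329
L = 77 + 6.4329 = 83.4 dB

83.4


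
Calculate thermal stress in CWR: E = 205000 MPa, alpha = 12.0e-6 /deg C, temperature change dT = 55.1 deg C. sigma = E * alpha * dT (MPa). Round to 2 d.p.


sigma = E * alpha * dT
sigma = 205000 * 12.0e-6 * 55.1
sigma = 2.46 * 55.1
sigma = 135.55 MPa

135.55


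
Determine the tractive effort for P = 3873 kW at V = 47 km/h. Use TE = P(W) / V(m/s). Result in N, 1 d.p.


Convert: P = 3873 kW = 3873000 W
V = 47 / 3.6 = 13.0556 m/s
TE = 3873000 / 13.0556
TE = 296655.3 N

296655.3


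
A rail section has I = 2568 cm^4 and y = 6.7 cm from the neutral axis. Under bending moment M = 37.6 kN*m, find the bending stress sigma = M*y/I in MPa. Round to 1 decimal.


Convert units:
M = 37.6 kN*m = 37600000 N*mm
y = 6.7 cm = 67 mm
I = 2568 cm^4 = 25680000 mm^4
sigma = 37600000 * 67 / 25680000
sigma = 98.1 MPa

98.1


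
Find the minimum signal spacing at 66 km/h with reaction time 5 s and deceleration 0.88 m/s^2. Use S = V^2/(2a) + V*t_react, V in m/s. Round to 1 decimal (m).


V = 66 / 3.6 = 18.3333 m/s
Braking distance = 18.3333^2 / (2*0.88) = 190.9722 m
Sighting distance = 18.3333 * 5 = 91.6667 m
S = 190.9722 + 91.6667 = 282.6 m

282.6


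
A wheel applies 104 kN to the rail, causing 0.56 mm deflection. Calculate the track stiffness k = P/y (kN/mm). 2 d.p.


Track stiffness k = P / y
k = 104 / 0.56
k = 185.71 kN/mm

185.71


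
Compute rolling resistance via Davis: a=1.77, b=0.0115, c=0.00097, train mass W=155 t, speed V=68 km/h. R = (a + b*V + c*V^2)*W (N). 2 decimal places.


b*V = 0.0115 * 68 = 0.782
c*V^2 = 0.00097 * 4624 = 4.48528
R_per_t = 1.77 + 0.782 + 4.48528 = 7.03728 N/t
R_total = 7.03728 * 155 = 1090.78 N

1090.78


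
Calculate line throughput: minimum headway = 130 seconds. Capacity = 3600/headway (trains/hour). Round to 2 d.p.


Capacity = 3600 / headway
Capacity = 3600 / 130
Capacity = 27.69 trains/hour

27.69


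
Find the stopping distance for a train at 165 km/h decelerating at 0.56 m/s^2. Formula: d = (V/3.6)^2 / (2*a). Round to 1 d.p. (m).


Convert speed: V = 165 / 3.6 = 45.8333 m/s
V^2 = 2100.6944
d = 2100.6944 / (2 * 0.56)
d = 2100.6944 / 1.12
d = 1875.6 m

1875.6


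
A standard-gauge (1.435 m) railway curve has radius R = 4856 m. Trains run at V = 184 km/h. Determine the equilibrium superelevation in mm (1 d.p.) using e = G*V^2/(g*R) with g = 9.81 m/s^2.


Convert speed: V = 184 / 3.6 = 51.1111 m/s
Apply formula: e = 1.435 * 51.1111^2 / (9.81 * 4856)
e = 1.435 * 2612.3457 / 47637.36
e = 0.078693 m = 78.7 mm

78.7


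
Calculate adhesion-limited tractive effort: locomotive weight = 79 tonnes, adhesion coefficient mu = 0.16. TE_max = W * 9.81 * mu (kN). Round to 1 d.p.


TE_max = W * g * mu
TE_max = 79 * 9.81 * 0.16
TE_max = 774.99 * 0.16
TE_max = 124.0 kN

124.0


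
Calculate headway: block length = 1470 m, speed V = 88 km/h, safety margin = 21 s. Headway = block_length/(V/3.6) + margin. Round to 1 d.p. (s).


V = 88 / 3.6 = 24.4444 m/s
Block traversal time = 1470 / 24.4444 = 60.1364 s
Headway = 60.1364 + 21
Headway = 81.1 s

81.1


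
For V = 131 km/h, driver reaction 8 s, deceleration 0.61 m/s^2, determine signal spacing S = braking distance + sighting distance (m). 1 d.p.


V = 131 / 3.6 = 36.3889 m/s
Braking distance = 36.3889^2 / (2*0.61) = 1085.3699 m
Sighting distance = 36.3889 * 8 = 291.1111 m
S = 1085.3699 + 291.1111 = 1376.5 m

1376.5


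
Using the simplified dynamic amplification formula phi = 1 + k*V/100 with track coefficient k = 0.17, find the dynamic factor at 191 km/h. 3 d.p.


phi = 1 + k * V / 100
phi = 1 + 0.17 * 191 / 100
phi = 1 + 0.3247
phi = 1.325

1.325


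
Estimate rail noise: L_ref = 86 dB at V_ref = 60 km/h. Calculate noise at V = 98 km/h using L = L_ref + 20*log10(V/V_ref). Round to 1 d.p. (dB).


V/V_ref = 98 / 60 = 1.633333
log10(1.633333) = 0.213075
20 * 0.213075 = 4.2615
L = 86 + 4.2615 = 90.3 dB

90.3


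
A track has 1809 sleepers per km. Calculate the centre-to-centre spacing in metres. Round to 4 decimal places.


Spacing = 1000 m / number of sleepers
Spacing = 1000 / 1809
Spacing = 0.5528 m

0.5528


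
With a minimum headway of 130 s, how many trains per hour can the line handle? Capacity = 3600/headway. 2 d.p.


Capacity = 3600 / headway
Capacity = 3600 / 130
Capacity = 27.69 trains/hour

27.69


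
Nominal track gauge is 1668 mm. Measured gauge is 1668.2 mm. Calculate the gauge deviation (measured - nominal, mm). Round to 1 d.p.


Deviation = measured - nominal
Deviation = 1668.2 - 1668
Deviation = 0.2 mm

0.2


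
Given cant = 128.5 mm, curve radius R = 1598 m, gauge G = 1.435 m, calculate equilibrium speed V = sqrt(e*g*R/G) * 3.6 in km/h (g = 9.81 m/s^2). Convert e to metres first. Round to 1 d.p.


Convert cant: e = 128.5 mm = 0.1285 m
V_ms = sqrt(0.1285 * 9.81 * 1598 / 1.435)
V_ms = sqrt(1403.773401) = 37.467 m/s
V = 37.467 * 3.6 = 134.9 km/h

134.9


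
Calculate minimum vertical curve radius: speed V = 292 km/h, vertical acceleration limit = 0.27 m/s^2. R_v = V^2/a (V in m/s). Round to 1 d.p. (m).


Convert speed: V = 292 / 3.6 = 81.1111 m/s
V^2 = 6579.0123 m^2/s^2
R_v = 6579.0123 / 0.27
R_v = 24366.7 m

24366.7


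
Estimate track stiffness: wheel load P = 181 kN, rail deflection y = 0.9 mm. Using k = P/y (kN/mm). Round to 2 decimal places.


Track stiffness k = P / y
k = 181 / 0.9
k = 201.11 kN/mm

201.11


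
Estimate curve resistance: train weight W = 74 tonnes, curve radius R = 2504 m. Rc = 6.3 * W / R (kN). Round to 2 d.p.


Rc = 6.3 * W / R
Rc = 6.3 * 74 / 2504
Rc = 466.2 / 2504
Rc = 0.19 kN

0.19


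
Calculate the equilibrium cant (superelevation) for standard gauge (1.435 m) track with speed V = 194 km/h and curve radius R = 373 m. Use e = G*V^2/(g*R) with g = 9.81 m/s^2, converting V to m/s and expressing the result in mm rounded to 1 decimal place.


Convert speed: V = 194 / 3.6 = 53.8889 m/s
Apply formula: e = 1.435 * 53.8889^2 / (9.81 * 373)
e = 1.435 * 2904.0123 / 3659.13
e = 1.138866 m = 1138.9 mm

1138.9


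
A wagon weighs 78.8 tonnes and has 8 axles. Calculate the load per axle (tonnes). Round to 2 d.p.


Load per axle = total weight / number of axles
Load = 78.8 / 8
Load = 9.85 tonnes

9.85


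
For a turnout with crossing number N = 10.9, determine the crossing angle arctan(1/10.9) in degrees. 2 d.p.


1/N = 1/10.9 = 0.091743
angle = arctan(0.091743) = 0.091487 rad
angle = 0.091487 * 180/pi = 5.24 degrees

5.24


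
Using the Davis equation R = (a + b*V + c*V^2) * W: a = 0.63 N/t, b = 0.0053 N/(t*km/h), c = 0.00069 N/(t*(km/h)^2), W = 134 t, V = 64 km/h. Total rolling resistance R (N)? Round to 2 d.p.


b*V = 0.0053 * 64 = 0.3392
c*V^2 = 0.00069 * 4096 = 2.82624
R_per_t = 0.63 + 0.3392 + 2.82624 = 3.79544 N/t
R_total = 3.79544 * 134 = 508.59 N

508.59


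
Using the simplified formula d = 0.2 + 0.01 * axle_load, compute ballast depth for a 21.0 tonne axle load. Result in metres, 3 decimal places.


d = 0.2 + 0.01 * 21.0
d = 0.2 + 0.21
d = 0.410 m

0.410


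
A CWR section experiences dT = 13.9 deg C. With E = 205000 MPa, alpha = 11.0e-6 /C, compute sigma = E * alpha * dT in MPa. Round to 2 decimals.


sigma = E * alpha * dT
sigma = 205000 * 11.0e-6 * 13.9
sigma = 2.255 * 13.9
sigma = 31.34 MPa

31.34


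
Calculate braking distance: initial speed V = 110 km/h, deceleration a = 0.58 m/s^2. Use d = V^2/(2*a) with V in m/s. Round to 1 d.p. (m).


Convert speed: V = 110 / 3.6 = 30.5556 m/s
V^2 = 933.642
d = 933.642 / (2 * 0.58)
d = 933.642 / 1.16
d = 804.9 m

804.9


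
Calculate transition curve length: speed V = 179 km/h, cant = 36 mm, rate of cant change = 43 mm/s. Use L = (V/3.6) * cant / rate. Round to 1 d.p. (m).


Convert speed: V = 179 / 3.6 = 49.7222 m/s
L = 49.7222 * 36 / 43
L = 1790.0 / 43
L = 41.6 m

41.6


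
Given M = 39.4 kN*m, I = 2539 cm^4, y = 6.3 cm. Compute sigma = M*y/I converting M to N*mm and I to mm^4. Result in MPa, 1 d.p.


Convert units:
M = 39.4 kN*m = 39400000 N*mm
y = 6.3 cm = 63 mm
I = 2539 cm^4 = 25390000 mm^4
sigma = 39400000 * 63 / 25390000
sigma = 97.8 MPa

97.8


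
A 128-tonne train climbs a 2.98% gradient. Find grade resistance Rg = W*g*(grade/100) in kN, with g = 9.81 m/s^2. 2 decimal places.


Rg = W * 9.81 * grade / 100
Rg = 128 * 9.81 * 2.98 / 100
Rg = 1255.68 * 0.0298
Rg = 37.42 kN

37.42


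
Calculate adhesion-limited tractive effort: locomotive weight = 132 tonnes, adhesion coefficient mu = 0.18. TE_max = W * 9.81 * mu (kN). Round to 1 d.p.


TE_max = W * g * mu
TE_max = 132 * 9.81 * 0.18
TE_max = 1294.92 * 0.18
TE_max = 233.1 kN

233.1


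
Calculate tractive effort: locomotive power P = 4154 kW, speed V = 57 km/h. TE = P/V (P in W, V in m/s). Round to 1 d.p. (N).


Convert: P = 4154 kW = 4154000 W
V = 57 / 3.6 = 15.8333 m/s
TE = 4154000 / 15.8333
TE = 262357.9 N

262357.9


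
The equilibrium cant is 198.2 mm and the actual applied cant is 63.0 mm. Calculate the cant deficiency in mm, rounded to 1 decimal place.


Cant deficiency = equilibrium cant - actual cant
CD = 198.2 - 63.0
CD = 135.2 mm

135.2


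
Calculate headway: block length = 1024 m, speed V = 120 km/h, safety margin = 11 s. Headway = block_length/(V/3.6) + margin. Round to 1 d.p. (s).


V = 120 / 3.6 = 33.3333 m/s
Block traversal time = 1024 / 33.3333 = 30.72 s
Headway = 30.72 + 11
Headway = 41.7 s

41.7


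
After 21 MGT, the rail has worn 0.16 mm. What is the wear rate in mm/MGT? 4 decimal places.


Wear rate = total wear / cumulative tonnage
Rate = 0.16 / 21
Rate = 0.0076 mm/MGT

0.0076


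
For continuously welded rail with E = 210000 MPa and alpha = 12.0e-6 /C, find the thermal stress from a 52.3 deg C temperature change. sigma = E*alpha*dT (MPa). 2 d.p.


sigma = E * alpha * dT
sigma = 210000 * 12.0e-6 * 52.3
sigma = 2.52 * 52.3
sigma = 131.80 MPa

131.80


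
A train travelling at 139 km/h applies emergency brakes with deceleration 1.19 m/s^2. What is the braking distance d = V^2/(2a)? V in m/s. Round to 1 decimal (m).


Convert speed: V = 139 / 3.6 = 38.6111 m/s
V^2 = 1490.8179
d = 1490.8179 / (2 * 1.19)
d = 1490.8179 / 2.38
d = 626.4 m

626.4


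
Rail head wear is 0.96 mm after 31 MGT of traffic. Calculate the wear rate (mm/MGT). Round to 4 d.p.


Wear rate = total wear / cumulative tonnage
Rate = 0.96 / 31
Rate = 0.0310 mm/MGT

0.0310


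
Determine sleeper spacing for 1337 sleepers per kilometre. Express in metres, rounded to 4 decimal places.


Spacing = 1000 m / number of sleepers
Spacing = 1000 / 1337
Spacing = 0.7479 m

0.7479


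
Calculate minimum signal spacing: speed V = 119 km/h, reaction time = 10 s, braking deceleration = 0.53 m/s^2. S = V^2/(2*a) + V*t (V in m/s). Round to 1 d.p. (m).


V = 119 / 3.6 = 33.0556 m/s
Braking distance = 33.0556^2 / (2*0.53) = 1030.8205 m
Sighting distance = 33.0556 * 10 = 330.5556 m
S = 1030.8205 + 330.5556 = 1361.4 m

1361.4


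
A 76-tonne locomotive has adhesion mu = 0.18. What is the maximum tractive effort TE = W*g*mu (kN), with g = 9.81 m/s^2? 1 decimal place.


TE_max = W * g * mu
TE_max = 76 * 9.81 * 0.18
TE_max = 745.56 * 0.18
TE_max = 134.2 kN

134.2


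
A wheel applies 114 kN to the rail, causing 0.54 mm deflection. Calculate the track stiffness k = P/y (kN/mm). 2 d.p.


Track stiffness k = P / y
k = 114 / 0.54
k = 211.11 kN/mm

211.11


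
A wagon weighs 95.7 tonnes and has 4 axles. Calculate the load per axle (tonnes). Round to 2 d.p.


Load per axle = total weight / number of axles
Load = 95.7 / 4
Load = 23.93 tonnes

23.93


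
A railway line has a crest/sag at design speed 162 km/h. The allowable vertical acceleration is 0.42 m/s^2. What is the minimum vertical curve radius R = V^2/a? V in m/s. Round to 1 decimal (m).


Convert speed: V = 162 / 3.6 = 45.0 m/s
V^2 = 2025.0 m^2/s^2
R_v = 2025.0 / 0.42
R_v = 4821.4 m

4821.4


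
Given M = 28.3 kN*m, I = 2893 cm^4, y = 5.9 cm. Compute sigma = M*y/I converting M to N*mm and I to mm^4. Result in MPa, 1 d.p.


Convert units:
M = 28.3 kN*m = 28300000 N*mm
y = 5.9 cm = 59 mm
I = 2893 cm^4 = 28930000 mm^4
sigma = 28300000 * 59 / 28930000
sigma = 57.7 MPa

57.7


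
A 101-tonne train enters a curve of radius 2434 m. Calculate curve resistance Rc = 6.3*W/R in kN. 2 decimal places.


Rc = 6.3 * W / R
Rc = 6.3 * 101 / 2434
Rc = 636.3 / 2434
Rc = 0.26 kN

0.26


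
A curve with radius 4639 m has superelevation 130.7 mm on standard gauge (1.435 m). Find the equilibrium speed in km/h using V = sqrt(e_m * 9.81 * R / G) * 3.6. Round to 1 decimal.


Convert cant: e = 130.7 mm = 0.1307 m
V_ms = sqrt(0.1307 * 9.81 * 4639 / 1.435)
V_ms = sqrt(4144.92872) = 64.3811 m/s
V = 64.3811 * 3.6 = 231.8 km/h

231.8


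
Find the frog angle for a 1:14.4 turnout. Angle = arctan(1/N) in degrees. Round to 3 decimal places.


1/N = 1/14.4 = 0.069444
angle = arctan(0.069444) = 0.069333 rad
angle = 0.069333 * 180/pi = 3.972 degrees

3.972


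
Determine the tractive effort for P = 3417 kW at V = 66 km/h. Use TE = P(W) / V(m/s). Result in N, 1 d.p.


Convert: P = 3417 kW = 3417000 W
V = 66 / 3.6 = 18.3333 m/s
TE = 3417000 / 18.3333
TE = 186381.8 N

186381.8


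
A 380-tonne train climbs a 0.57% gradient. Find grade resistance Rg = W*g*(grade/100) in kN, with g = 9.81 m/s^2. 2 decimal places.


Rg = W * 9.81 * grade / 100
Rg = 380 * 9.81 * 0.57 / 100
Rg = 3727.8 * 0.0057
Rg = 21.25 kN

21.25


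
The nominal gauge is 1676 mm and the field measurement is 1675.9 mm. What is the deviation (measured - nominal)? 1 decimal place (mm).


Deviation = measured - nominal
Deviation = 1675.9 - 1676
Deviation = -0.1 mm

-0.1


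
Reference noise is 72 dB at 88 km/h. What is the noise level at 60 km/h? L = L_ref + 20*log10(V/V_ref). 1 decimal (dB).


V/V_ref = 60 / 88 = 0.681818
log10(0.681818) = -0.166331
20 * -0.166331 = -3.3266
L = 72 + -3.3266 = 68.7 dB

68.7


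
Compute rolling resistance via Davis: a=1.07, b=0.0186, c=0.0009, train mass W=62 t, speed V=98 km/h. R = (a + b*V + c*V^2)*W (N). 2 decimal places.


b*V = 0.0186 * 98 = 1.8228
c*V^2 = 0.0009 * 9604 = 8.6436
R_per_t = 1.07 + 1.8228 + 8.6436 = 11.5364 N/t
R_total = 11.5364 * 62 = 715.26 N

715.26


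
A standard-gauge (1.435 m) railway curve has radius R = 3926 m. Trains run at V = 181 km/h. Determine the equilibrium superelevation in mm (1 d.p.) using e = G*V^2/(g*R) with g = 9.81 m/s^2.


Convert speed: V = 181 / 3.6 = 50.2778 m/s
Apply formula: e = 1.435 * 50.2778^2 / (9.81 * 3926)
e = 1.435 * 2527.8549 / 38514.06
e = 0.094186 m = 94.2 mm

94.2


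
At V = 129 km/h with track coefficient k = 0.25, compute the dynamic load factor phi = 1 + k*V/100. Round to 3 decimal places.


phi = 1 + k * V / 100
phi = 1 + 0.25 * 129 / 100
phi = 1 + 0.3225
phi = 1.323

1.323


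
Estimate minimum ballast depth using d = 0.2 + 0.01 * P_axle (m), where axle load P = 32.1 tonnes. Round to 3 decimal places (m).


d = 0.2 + 0.01 * 32.1
d = 0.2 + 0.321
d = 0.521 m

0.521


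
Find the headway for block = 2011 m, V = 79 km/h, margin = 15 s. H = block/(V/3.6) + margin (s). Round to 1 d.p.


V = 79 / 3.6 = 21.9444 m/s
Block traversal time = 2011 / 21.9444 = 91.6405 s
Headway = 91.6405 + 15
Headway = 106.6 s

106.6


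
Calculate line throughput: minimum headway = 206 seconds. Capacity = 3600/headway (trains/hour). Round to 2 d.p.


Capacity = 3600 / headway
Capacity = 3600 / 206
Capacity = 17.48 trains/hour

17.48


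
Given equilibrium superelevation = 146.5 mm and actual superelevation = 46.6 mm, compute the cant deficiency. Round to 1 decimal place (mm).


Cant deficiency = equilibrium cant - actual cant
CD = 146.5 - 46.6
CD = 99.9 mm

99.9


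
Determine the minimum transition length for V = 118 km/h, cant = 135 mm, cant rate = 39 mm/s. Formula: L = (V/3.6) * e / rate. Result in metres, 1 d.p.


Convert speed: V = 118 / 3.6 = 32.7778 m/s
L = 32.7778 * 135 / 39
L = 4425.0 / 39
L = 113.5 m

113.5


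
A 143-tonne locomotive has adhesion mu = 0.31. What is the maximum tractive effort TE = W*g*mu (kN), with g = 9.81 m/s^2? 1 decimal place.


TE_max = W * g * mu
TE_max = 143 * 9.81 * 0.31
TE_max = 1402.83 * 0.31
TE_max = 434.9 kN

434.9


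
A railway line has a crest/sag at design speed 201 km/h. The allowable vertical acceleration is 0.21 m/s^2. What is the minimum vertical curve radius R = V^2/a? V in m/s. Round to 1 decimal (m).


Convert speed: V = 201 / 3.6 = 55.8333 m/s
V^2 = 3117.3611 m^2/s^2
R_v = 3117.3611 / 0.21
R_v = 14844.6 m

14844.6


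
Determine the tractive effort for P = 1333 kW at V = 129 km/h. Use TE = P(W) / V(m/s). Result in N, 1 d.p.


Convert: P = 1333 kW = 1333000 W
V = 129 / 3.6 = 35.8333 m/s
TE = 1333000 / 35.8333
TE = 37200.0 N

37200.0


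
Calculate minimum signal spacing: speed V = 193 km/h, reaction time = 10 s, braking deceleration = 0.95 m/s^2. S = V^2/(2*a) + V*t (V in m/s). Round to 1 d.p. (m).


V = 193 / 3.6 = 53.6111 m/s
Braking distance = 53.6111^2 / (2*0.95) = 1512.7112 m
Sighting distance = 53.6111 * 10 = 536.1111 m
S = 1512.7112 + 536.1111 = 2048.8 m

2048.8


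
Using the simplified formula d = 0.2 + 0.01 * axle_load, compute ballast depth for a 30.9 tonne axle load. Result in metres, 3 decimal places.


d = 0.2 + 0.01 * 30.9
d = 0.2 + 0.309
d = 0.509 m

0.509


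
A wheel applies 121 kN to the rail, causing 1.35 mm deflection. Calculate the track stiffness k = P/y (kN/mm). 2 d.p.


Track stiffness k = P / y
k = 121 / 1.35
k = 89.63 kN/mm

89.63


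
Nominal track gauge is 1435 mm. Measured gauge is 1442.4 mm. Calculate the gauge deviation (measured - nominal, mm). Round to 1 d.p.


Deviation = measured - nominal
Deviation = 1442.4 - 1435
Deviation = 7.4 mm

7.4


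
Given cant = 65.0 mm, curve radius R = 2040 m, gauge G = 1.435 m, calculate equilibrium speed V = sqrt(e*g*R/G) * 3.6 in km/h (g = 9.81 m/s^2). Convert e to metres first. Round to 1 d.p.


Convert cant: e = 65.0 mm = 0.0650 m
V_ms = sqrt(0.0650 * 9.81 * 2040 / 1.435)
V_ms = sqrt(906.485017) = 30.1079 m/s
V = 30.1079 * 3.6 = 108.4 km/h

108.4


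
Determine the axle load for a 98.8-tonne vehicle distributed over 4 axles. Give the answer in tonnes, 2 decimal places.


Load per axle = total weight / number of axles
Load = 98.8 / 4
Load = 24.70 tonnes

24.70


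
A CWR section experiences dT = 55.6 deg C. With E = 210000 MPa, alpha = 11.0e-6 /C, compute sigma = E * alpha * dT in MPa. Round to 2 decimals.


sigma = E * alpha * dT
sigma = 210000 * 11.0e-6 * 55.6
sigma = 2.31 * 55.6
sigma = 128.44 MPa

128.44


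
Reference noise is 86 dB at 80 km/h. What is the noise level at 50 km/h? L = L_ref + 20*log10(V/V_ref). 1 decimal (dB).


V/V_ref = 50 / 80 = 0.625
log10(0.625) = -0.20412
20 * -0.20412 = -4.0824
L = 86 + -4.0824 = 81.9 dB

81.9


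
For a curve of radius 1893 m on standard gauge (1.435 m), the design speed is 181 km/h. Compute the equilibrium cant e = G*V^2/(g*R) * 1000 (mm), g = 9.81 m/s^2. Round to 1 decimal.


Convert speed: V = 181 / 3.6 = 50.2778 m/s
Apply formula: e = 1.435 * 50.2778^2 / (9.81 * 1893)
e = 1.435 * 2527.8549 / 18570.33
e = 0.195337 m = 195.3 mm

195.3


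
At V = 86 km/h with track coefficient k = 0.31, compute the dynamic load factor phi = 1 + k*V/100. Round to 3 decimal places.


phi = 1 + k * V / 100
phi = 1 + 0.31 * 86 / 100
phi = 1 + 0.2666
phi = 1.267

1.267


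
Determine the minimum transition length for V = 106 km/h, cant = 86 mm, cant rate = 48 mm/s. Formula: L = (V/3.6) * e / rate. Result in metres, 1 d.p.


Convert speed: V = 106 / 3.6 = 29.4444 m/s
L = 29.4444 * 86 / 48
L = 2532.2222 / 48
L = 52.8 m

52.8


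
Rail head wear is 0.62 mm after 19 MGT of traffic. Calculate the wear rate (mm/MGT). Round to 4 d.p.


Wear rate = total wear / cumulative tonnage
Rate = 0.62 / 19
Rate = 0.0326 mm/MGT

0.0326


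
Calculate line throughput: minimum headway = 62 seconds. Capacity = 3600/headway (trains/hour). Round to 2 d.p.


Capacity = 3600 / headway
Capacity = 3600 / 62
Capacity = 58.06 trains/hour

58.06


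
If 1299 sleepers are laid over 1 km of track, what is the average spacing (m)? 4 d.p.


Spacing = 1000 m / number of sleepers
Spacing = 1000 / 1299
Spacing = 0.7698 m

0.7698


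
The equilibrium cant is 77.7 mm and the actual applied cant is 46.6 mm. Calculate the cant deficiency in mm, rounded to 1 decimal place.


Cant deficiency = equilibrium cant - actual cant
CD = 77.7 - 46.6
CD = 31.1 mm

31.1


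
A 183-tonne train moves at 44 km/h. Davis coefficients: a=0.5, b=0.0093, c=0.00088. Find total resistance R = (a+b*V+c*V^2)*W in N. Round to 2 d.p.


b*V = 0.0093 * 44 = 0.4092
c*V^2 = 0.00088 * 1936 = 1.70368
R_per_t = 0.5 + 0.4092 + 1.70368 = 2.61288 N/t
R_total = 2.61288 * 183 = 478.16 N

478.16


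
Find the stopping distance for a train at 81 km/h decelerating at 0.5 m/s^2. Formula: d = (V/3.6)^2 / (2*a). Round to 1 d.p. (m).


Convert speed: V = 81 / 3.6 = 22.5 m/s
V^2 = 506.25
d = 506.25 / (2 * 0.5)
d = 506.25 / 1.0
d = 506.3 m

506.3


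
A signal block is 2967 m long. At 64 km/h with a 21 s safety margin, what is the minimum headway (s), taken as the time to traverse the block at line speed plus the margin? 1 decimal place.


V = 64 / 3.6 = 17.7778 m/s
Block traversal time = 2967 / 17.7778 = 166.8937 s
Headway = 166.8937 + 21
Headway = 187.9 s

187.9


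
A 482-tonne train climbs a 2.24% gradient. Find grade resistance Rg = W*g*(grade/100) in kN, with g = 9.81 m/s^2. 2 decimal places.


Rg = W * 9.81 * grade / 100
Rg = 482 * 9.81 * 2.24 / 100
Rg = 4728.42 * 0.0224
Rg = 105.92 kN

105.92


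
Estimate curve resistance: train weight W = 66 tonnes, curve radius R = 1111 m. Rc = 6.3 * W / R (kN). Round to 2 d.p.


Rc = 6.3 * W / R
Rc = 6.3 * 66 / 1111
Rc = 415.8 / 1111
Rc = 0.37 kN

0.37


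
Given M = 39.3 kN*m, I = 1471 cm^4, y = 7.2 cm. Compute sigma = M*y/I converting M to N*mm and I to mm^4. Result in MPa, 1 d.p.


Convert units:
M = 39.3 kN*m = 39300000 N*mm
y = 7.2 cm = 72 mm
I = 1471 cm^4 = 14710000 mm^4
sigma = 39300000 * 72 / 14710000
sigma = 192.4 MPa

192.4
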